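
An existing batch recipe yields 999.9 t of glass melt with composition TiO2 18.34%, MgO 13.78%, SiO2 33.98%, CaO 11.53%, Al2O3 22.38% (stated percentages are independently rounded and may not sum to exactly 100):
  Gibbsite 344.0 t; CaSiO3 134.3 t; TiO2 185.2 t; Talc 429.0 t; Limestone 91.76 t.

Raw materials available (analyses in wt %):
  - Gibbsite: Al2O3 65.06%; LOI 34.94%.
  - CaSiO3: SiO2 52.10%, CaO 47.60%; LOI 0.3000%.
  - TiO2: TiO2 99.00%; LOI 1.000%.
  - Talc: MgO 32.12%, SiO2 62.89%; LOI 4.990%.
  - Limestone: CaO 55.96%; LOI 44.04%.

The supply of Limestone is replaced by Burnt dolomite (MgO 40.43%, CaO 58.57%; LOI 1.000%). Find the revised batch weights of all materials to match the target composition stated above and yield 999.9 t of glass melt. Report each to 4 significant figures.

Every computation maintains exact precision at each step — intermediates are printed with 4-significant-figure rounding as written — a single rounding produces every reported result — all derived quantities are rebuilt in full float precision (the totals, glass mass, five oxide percentages, ignition loss, yield) from the batch weights at 999.9 t of glass, as quoted within the problem or the answer.
The oxide mass targets at 999.9 t glass melt:
  TiO2: 18.34% × 999.9 = 183.4 t
  MgO: 13.78% × 999.9 = 137.8 t
  SiO2: 33.98% × 999.9 = 339.8 t
  CaO: 11.53% × 999.9 = 115.3 t
  Al2O3: 22.38% × 999.9 = 223.8 t
Oxide-by-oxide audit per the reported batch figures, at the basis given (summed amounts equal target values inside rounding margins):
  TiO2: 185.2·0.9900 = 183.3 t (target 183.4 t)
  MgO: 379.6·0.3212 + 39.23·0.4043 = 137.8 t (target 137.8 t)
  SiO2: 193.9·0.5210 + 379.6·0.6289 = 339.8 t (target 339.8 t)
  CaO: 193.9·0.4760 + 39.23·0.5857 = 115.3 t (target 115.3 t)
  Al2O3: 344.0·0.6506 = 223.8 t (target 223.8 t)
Auditing the glass mass value: the batch minus its LOI: 1000 t (the Σ of target masses is 1000 t; versus the stated basis of 999.9 t — gaps are rounding artifacts).
Total batch = Σ batch = 1142 t; LOI removed, Σ of batch·LOI: 142.0 t; as yield: glass ÷ batch → 87.57%.

Revised batch per 999.9 t glass melt:
  Gibbsite: 344.0 t
  CaSiO3: 193.9 t
  TiO2: 185.2 t
  Talc: 379.6 t
  Burnt dolomite: 39.23 t
Total batch = 1142 t; LOI loss = 142.0 t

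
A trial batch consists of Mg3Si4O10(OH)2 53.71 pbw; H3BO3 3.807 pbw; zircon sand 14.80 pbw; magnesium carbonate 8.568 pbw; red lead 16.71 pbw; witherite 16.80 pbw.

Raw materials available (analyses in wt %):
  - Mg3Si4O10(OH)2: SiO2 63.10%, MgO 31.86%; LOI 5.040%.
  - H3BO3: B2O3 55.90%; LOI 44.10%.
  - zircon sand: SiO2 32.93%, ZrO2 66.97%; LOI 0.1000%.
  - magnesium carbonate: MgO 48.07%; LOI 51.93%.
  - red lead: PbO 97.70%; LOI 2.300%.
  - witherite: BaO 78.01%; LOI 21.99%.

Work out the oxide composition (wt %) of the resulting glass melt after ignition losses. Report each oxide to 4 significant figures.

The intermediate values appear, rounded to four significant figures, in the printout. Each numeric step keeps full precision from start to finish; each reported number is rounded a single time — all derived quantities are re-derived at exact precision (the yield, six oxide percentages, ignition loss, glass mass, totals) starting from the weights on 101.5 pbw of glass, precisely as stated by the problem or answer text.
Oxide-by-oxide delivered mass:
  BaO: 16.80·0.7801 = 13.11 pbw
  B2O3: 3.807·0.5590 = 2.128 pbw
  PbO: 16.71·0.9770 = 16.33 pbw
  SiO2: 53.71·0.6310 + 14.80·0.3293 = 38.76 pbw
  MgO: 53.71·0.3186 + 8.568·0.4807 = 21.23 pbw
  ZrO2: 14.80·0.6697 = 9.912 pbw
LOI: 53.71·0.05040 + 3.807·0.4410 + 14.80·0.001000 + 8.568·0.5193 + 16.71·0.02300 + 16.80·0.2199 = 12.93 pbw
batch − LOI leaves glass = 114.4 − 12.93 = 101.5 pbw (matching Σ of the oxides)
percent share: oxide ÷ glass, ×100

Glass mass = 101.5 pbw (batch 114.4 − LOI 12.93).
Composition: BaO 12.92%, B2O3 2.097%, PbO 16.09%, SiO2 38.20%, MgO 20.92%, ZrO2 9.768%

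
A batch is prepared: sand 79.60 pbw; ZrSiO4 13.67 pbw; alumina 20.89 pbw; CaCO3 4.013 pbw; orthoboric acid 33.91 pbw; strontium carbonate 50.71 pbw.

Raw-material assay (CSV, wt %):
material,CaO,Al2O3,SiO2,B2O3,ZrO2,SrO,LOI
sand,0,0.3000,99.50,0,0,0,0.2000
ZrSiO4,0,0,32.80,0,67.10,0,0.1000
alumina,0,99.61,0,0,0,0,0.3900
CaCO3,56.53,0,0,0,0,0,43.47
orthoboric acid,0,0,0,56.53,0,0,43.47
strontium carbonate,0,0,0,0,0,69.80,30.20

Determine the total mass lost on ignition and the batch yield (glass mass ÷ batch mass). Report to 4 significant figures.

LOI loss = 32.05 pbw; glass = 170.7 pbw; yield = 84.19%

All arithmetic carries exact precision in all steps. In-progress results are displayed rounded to 4 significant figures in the printout; exactly one rounding lands on every reported figure; the derived quantities (the six compositions, the totals, ignition loss, glass mass, yield) are re-derived at exact precision from the weighed amounts on 170.7 pbw of glass, as they appear in the problem or answer text.
Loss on ignition, line by line:
  sand: 79.60 × 0.002000 = 0.1592 pbw
  ZrSiO4: 13.67 × 0.001000 = 0.01367 pbw
  alumina: 20.89 × 0.003900 = 0.08147 pbw
  CaCO3: 4.013 × 0.4347 = 1.744 pbw
  orthoboric acid: 33.91 × 0.4347 = 14.74 pbw
  strontium carbonate: 50.71 × 0.3020 = 15.31 pbw
Total LOI = 32.05 pbw
Glass = batch − LOI = 202.8 − 32.05 = 170.7 pbw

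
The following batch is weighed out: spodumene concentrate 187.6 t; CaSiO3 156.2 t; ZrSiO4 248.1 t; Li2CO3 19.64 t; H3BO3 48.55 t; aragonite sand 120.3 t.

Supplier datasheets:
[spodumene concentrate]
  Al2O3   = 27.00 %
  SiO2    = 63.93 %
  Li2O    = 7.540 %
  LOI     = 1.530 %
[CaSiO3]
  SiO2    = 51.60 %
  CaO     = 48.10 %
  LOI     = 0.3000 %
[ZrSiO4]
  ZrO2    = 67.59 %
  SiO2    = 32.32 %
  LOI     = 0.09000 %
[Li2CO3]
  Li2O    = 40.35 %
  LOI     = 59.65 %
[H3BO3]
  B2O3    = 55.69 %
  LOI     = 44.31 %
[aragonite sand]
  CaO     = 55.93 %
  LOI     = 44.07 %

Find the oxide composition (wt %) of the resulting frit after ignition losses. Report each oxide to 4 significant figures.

Values along the way are displayed rounded to 4 significant figures across the worked steps. All internal work holds full float precision through the solve; each reported figure is rounded exactly once — the derived quantities, including net glass mass, ignition loss, the totals, the six compositions, the yield, are re-derived using the weight values on 690.6 t of glass at full float precision, precisely as stated by either problem or answer.
Oxide-by-oxide delivered mass:
  ZrO2: 248.1·0.6759 = 167.7 t
  Al2O3: 187.6·0.2700 = 50.65 t
  SiO2: 187.6·0.6393 + 156.2·0.5160 + 248.1·0.3232 = 280.7 t
  CaO: 156.2·0.4810 + 120.3·0.5593 = 142.4 t
  Li2O: 187.6·0.07540 + 19.64·0.4035 = 22.07 t
  B2O3: 48.55·0.5569 = 27.04 t
LOI: 187.6·0.01530 + 156.2·0.003000 + 248.1·9.000e-04 + 19.64·0.5965 + 48.55·0.4431 + 120.3·0.4407 = 89.81 t
batch − LOI leaves glass = 780.4 − 89.81 = 690.6 t (consistent with Σ oxide mass)
wt % = 100 × oxide mass / glass mass

Glass mass = 690.6 t (batch 780.4 − LOI 89.81).
Composition: ZrO2 24.28%, Al2O3 7.335%, SiO2 40.65%, CaO 20.62%, Li2O 3.196%, B2O3 3.915%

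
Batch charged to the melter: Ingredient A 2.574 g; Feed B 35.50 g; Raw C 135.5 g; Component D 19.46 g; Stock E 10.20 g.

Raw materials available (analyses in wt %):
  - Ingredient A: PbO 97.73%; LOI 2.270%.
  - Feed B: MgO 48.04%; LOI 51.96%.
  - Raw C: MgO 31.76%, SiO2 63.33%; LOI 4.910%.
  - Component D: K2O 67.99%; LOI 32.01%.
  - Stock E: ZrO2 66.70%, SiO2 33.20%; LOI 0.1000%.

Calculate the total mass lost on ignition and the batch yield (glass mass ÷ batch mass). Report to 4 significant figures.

Exact precision is kept in all steps; intermediates are printed rounded off to 4 significant figures across the worked steps; every reported number is rounded a single time — all derived quantities are rebuilt from the weighed amounts per 171.8 g of glass in exact precision (five oxide percentages, glass mass, yield, the totals, LOI), precisely as stated by the problem or the answer.
Per-material ignition loss:
  Ingredient A: 2.574 × 0.02270 = 0.05843 g
  Feed B: 35.50 × 0.5196 = 18.45 g
  Raw C: 135.5 × 0.04910 = 6.653 g
  Component D: 19.46 × 0.3201 = 6.229 g
  Stock E: 10.20 × 0.001000 = 0.01020 g
Total LOI = 31.40 g
Glass = batch − LOI = 203.2 − 31.40 = 171.8 g

LOI loss = 31.40 g; glass = 171.8 g; yield = 84.55%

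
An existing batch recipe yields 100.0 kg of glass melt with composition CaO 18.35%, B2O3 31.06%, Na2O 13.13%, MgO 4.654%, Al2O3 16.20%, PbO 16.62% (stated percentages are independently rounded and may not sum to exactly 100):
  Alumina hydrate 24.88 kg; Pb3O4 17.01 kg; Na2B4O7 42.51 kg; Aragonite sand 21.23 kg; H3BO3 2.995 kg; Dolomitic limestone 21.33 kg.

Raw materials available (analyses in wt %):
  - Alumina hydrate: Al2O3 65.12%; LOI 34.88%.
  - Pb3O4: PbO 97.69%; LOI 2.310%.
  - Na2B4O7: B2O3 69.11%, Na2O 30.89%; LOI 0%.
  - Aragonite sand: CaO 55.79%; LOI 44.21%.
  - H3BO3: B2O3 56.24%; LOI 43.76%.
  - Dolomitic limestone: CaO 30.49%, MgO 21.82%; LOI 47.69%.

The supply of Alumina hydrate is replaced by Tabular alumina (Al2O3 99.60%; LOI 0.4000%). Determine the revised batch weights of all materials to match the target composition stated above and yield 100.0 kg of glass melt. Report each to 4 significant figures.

Revised batch per 100.0 kg glass melt:
  Tabular alumina: 16.27 kg
  Pb3O4: 17.01 kg
  Na2B4O7: 42.51 kg
  Aragonite sand: 21.23 kg
  H3BO3: 2.995 kg
  Dolomitic limestone: 21.33 kg
Total batch = 121.3 kg; LOI loss = 21.33 kg

Each numeric step runs at full float precision in all steps — intermediates appear, with 4-significant-figure rounding, within the worked lines — each reported figure includes exactly one rounding; the derived quantities, which include the six compositions, the totals, the yield, ignition loss, net glass mass, are re-derived in exact precision, as written in either problem or answer, from the weighed amounts at 100.0 kg of glass.
Oxide-by-oxide targets in 100.0 kg glass melt:
  CaO: 18.35% × 100.0 = 18.35 kg
  B2O3: 31.06% × 100.0 = 31.06 kg
  Na2O: 13.13% × 100.0 = 13.13 kg
  MgO: 4.654% × 100.0 = 4.654 kg
  Al2O3: 16.20% × 100.0 = 16.20 kg
  PbO: 16.62% × 100.0 = 16.62 kg
Per-oxide balance check using the reported weights, versus the basis set out (sums match the target masses exact up to rounding of places):
  CaO: 21.23·0.5579 + 21.33·0.3049 = 18.35 kg (target 18.35 kg)
  B2O3: 42.51·0.6911 + 2.995·0.5624 = 31.06 kg (target 31.06 kg)
  Na2O: 42.51·0.3089 = 13.13 kg (target 13.13 kg)
  MgO: 21.33·0.2182 = 4.654 kg (target 4.654 kg)
  Al2O3: 16.27·0.9960 = 16.20 kg (target 16.20 kg)
  PbO: 17.01·0.9769 = 16.62 kg (target 16.62 kg)
Consistency of the glass mass: total batch − LOI = 100.0 kg (the targets, summed, come to 100.0 kg; against the stated basis, 100.0 kg — rounding explains the deltas).
Batch total: Σ batch = 121.3 kg; ignition loss, Σ(batch × LOI) = 21.33 kg; glass ÷ batch gives a yield of 82.42%.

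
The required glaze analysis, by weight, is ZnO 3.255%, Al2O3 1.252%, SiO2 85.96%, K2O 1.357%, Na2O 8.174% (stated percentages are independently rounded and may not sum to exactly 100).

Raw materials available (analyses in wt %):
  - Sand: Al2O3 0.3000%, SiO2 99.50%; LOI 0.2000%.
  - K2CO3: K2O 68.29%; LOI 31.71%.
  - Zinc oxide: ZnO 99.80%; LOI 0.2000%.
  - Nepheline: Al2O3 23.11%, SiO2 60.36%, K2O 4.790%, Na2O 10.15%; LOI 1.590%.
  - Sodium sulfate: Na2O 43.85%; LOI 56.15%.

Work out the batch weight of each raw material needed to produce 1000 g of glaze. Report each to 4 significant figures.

Batch per 1000 g glaze:
  Sand: 837.7 g
  K2CO3: 16.83 g
  Zinc oxide: 32.62 g
  Nepheline: 43.30 g
  Sodium sulfate: 176.4 g
Total batch = 1107 g; LOI loss = 106.8 g; yield = 90.35%

All arithmetic keeps full precision through the solve. Intermediates are shown, rounded to four significant digits, between the steps; each reported value receives exactly one rounding; all derived quantities (the five compositions, the totals, glass mass, ignition loss, the yield) are carried from the batch weights per 1000 g of glass in full float precision as quoted within the question or the answer.
Target masses of each oxide per 1000 g glaze:
  ZnO: 3.255% × 1000 = 32.55 g
  Al2O3: 1.252% × 1000 = 12.52 g
  SiO2: 85.96% × 1000 = 859.6 g
  K2O: 1.357% × 1000 = 13.57 g
  Na2O: 8.174% × 1000 = 81.74 g
Per-oxide balance check using the reported weights, on the stated basis (oxide sums agree with the targets modulo rounding of the values):
  ZnO: 32.62·0.9980 = 32.55 g (target 32.55 g)
  Al2O3: 837.7·0.003000 + 43.30·0.2311 = 12.52 g (target 12.52 g)
  SiO2: 837.7·0.9950 + 43.30·0.6036 = 859.6 g (target 859.6 g)
  K2O: 16.83·0.6829 + 43.30·0.04790 = 13.57 g (target 13.57 g)
  Na2O: 43.30·0.1015 + 176.4·0.4385 = 81.75 g (target 81.74 g)
Glass mass check: the batch minus its LOI: 1000 g (oxide target masses add up to 1000 g; versus the stated basis of 1000 g — any gap is answer rounding).
Batch grand total — Σ batch = 1107 g; loss to ignition Σ batch·LOI = 106.8 g; yield = glass ÷ total batch = 90.35%.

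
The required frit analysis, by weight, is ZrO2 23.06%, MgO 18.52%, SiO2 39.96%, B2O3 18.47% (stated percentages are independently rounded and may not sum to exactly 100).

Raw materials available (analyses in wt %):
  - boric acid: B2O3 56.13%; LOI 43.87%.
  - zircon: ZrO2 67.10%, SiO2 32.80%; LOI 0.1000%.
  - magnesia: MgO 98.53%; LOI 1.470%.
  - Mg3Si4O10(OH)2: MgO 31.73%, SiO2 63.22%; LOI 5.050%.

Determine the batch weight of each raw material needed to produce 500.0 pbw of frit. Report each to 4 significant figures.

Every computation runs at full precision all the way through. Working values are displayed (rounded to 4 significant figures) at each printed step; exactly one rounding lands on each reported figure; derived quantities, including LOI, the totals, the four compositions, glass mass, the yield, are re-derived using the weight values for 500.0 pbw of glass in exact precision as they appear in either problem or answer.
Target masses of each oxide per 500.0 pbw frit:
  ZrO2: 23.06% × 500.0 = 115.3 pbw
  MgO: 18.52% × 500.0 = 92.60 pbw
  SiO2: 39.96% × 500.0 = 199.8 pbw
  B2O3: 18.47% × 500.0 = 92.35 pbw
Per-oxide balance check using the reported weights, versus the basis set out (summed amounts equal target values net of answer rounding effects):
  ZrO2: 171.8·0.6710 = 115.3 pbw (target 115.3 pbw)
  MgO: 20.92·0.9853 + 226.9·0.3173 = 92.61 pbw (target 92.60 pbw)
  SiO2: 171.8·0.3280 + 226.9·0.6322 = 199.8 pbw (target 199.8 pbw)
  B2O3: 164.5·0.5613 = 92.33 pbw (target 92.35 pbw)
Auditing the glass mass value: batch total minus LOI = 500.0 pbw (targets for the oxides total 500.0 pbw; with the basis standing at 500.0 pbw — differing by rounding only).
Batch grand total — Σ batch = 584.1 pbw; the LOI term Σ batch·LOI equals 84.10 pbw; glass ÷ batch gives a yield of 85.60%.

Batch per 500.0 pbw frit:
  boric acid: 164.5 pbw
  zircon: 171.8 pbw
  magnesia: 20.92 pbw
  Mg3Si4O10(OH)2: 226.9 pbw
Total batch = 584.1 pbw; LOI loss = 84.10 pbw; yield = 85.60%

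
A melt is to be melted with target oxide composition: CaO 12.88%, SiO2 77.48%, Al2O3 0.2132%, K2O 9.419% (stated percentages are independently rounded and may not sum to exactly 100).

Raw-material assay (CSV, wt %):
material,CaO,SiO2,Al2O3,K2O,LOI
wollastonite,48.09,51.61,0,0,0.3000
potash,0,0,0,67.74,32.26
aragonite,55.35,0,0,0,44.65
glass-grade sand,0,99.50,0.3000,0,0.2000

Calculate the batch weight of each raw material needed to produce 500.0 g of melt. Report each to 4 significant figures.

Batch per 500.0 g melt:
  wollastonite: 65.58 g
  potash: 69.52 g
  aragonite: 59.38 g
  glass-grade sand: 355.3 g
Total batch = 549.8 g; LOI loss = 49.85 g; yield = 90.93%

The working math maintains exact precision end to end — rounding to 4 significant figures applies to every in-between result as printed — exactly one rounding is applied to each reported value. Derived quantities are re-derived from the batch weights on 500.0 g of glass at exact precision (the yield, the four compositions, the totals, ignition loss, net glass mass), exactly as printed in problem or answer.
Target masses of each oxide per 500.0 g melt:
  CaO: 12.88% × 500.0 = 64.40 g
  SiO2: 77.48% × 500.0 = 387.4 g
  Al2O3: 0.2132% × 500.0 = 1.066 g
  K2O: 9.419% × 500.0 = 47.10 g
Mass-balance tally per oxide from the weights as reported, on the stated basis (oxide sums agree with the targets once rounding is allowed for):
  CaO: 65.58·0.4809 + 59.38·0.5535 = 64.40 g (target 64.40 g)
  SiO2: 65.58·0.5161 + 355.3·0.9950 = 387.4 g (target 387.4 g)
  Al2O3: 355.3·0.003000 = 1.066 g (target 1.066 g)
  K2O: 69.52·0.6774 = 47.09 g (target 47.10 g)
Glass-mass bookkeeping: net batch after ignition = 499.9 g (per-oxide target masses sum to 500.0 g; basis as stated: 500.0 g — deltas are rounding alone).
Summing the batch: Σ batch = 549.8 g; LOI removed, Σ of batch·LOI: 49.85 g; the yield ratio, glass ÷ batch: 90.93%.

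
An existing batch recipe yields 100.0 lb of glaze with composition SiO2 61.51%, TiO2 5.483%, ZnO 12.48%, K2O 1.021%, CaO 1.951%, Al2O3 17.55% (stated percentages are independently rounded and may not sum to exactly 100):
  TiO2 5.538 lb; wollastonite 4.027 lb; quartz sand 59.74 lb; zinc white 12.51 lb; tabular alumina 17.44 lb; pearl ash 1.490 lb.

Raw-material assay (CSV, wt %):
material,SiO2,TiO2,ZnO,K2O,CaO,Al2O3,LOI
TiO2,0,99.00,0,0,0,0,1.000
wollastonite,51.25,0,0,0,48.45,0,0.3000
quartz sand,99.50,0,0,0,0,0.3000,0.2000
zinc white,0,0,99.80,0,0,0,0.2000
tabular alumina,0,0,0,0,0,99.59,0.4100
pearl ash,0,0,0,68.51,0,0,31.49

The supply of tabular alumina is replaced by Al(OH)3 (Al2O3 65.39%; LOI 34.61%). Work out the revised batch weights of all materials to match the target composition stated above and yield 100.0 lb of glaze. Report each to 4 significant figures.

Revised batch per 100.0 lb glaze:
  TiO2: 5.538 lb
  wollastonite: 4.027 lb
  quartz sand: 59.74 lb
  zinc white: 12.51 lb
  Al(OH)3: 26.56 lb
  pearl ash: 1.490 lb
Total batch = 109.9 lb; LOI loss = 9.874 lb

In-progress results appear rounded to four significant figures within the worked lines; the whole derivation carries full float precision at each step — a single rounding yields every reported value; all derived quantities are recomputed from the batch weights at 100.0 lb of glass in full float precision (totals, yield, glass mass, LOI, the six compositions) as written in the problem or answer text.
Oxide-by-oxide targets in 100.0 lb glaze:
  SiO2: 61.51% × 100.0 = 61.51 lb
  TiO2: 5.483% × 100.0 = 5.483 lb
  ZnO: 12.48% × 100.0 = 12.48 lb
  K2O: 1.021% × 100.0 = 1.021 lb
  CaO: 1.951% × 100.0 = 1.951 lb
  Al2O3: 17.55% × 100.0 = 17.55 lb
Per-oxide balance check with the batch weights as given, for the quoted basis mass (summed amounts equal target values within answer rounding):
  SiO2: 4.027·0.5125 + 59.74·0.9950 = 61.51 lb (target 61.51 lb)
  TiO2: 5.538·0.9900 = 5.483 lb (target 5.483 lb)
  ZnO: 12.51·0.9980 = 12.48 lb (target 12.48 lb)
  K2O: 1.490·0.6851 = 1.021 lb (target 1.021 lb)
  CaO: 4.027·0.4845 = 1.951 lb (target 1.951 lb)
  Al2O3: 59.74·0.003000 + 26.56·0.6539 = 17.55 lb (target 17.55 lb)
Mass balance on the glass: the batch minus its LOI: 99.99 lb (summing oxide targets gives 99.99 lb; against the stated basis, 100.0 lb — deltas are rounding alone).
Total batch = Σ batch = 109.9 lb; LOI removed, Σ of batch·LOI: 9.874 lb; yield = glass ÷ total batch = 91.01%.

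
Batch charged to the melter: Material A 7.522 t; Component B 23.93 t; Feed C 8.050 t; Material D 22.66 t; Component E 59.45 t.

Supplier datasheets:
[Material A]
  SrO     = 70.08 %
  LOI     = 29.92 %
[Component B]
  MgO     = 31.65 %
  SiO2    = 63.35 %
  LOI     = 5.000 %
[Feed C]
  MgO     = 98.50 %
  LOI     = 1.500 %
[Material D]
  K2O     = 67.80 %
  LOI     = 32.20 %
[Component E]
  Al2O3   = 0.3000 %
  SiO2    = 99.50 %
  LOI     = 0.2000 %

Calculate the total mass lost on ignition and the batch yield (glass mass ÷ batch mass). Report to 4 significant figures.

Intermediates are shown rounded to 4 significant digits between the steps; every computation carries exact precision all the way through; every reported value takes exactly one rounding; the derived quantities (the five compositions, net glass mass, ignition loss, totals, the yield) are computed in full float precision from the batch weights at 110.6 t of glass, as written in the problem or answer text.
Ignition loss by material:
  Material A: 7.522 × 0.2992 = 2.251 t
  Component B: 23.93 × 0.05000 = 1.197 t
  Feed C: 8.050 × 0.01500 = 0.1208 t
  Material D: 22.66 × 0.3220 = 7.297 t
  Component E: 59.45 × 0.002000 = 0.1189 t
Total LOI = 10.98 t
Glass = batch − LOI = 121.6 − 10.98 = 110.6 t

LOI loss = 10.98 t; glass = 110.6 t; yield = 90.97%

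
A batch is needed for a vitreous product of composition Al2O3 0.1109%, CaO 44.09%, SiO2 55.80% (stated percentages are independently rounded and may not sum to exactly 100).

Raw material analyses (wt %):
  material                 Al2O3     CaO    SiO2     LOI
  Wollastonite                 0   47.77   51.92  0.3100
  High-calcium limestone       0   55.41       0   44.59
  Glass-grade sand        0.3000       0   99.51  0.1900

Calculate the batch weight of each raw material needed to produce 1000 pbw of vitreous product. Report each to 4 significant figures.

Batch per 1000 pbw vitreous product:
  Wollastonite: 366.2 pbw
  High-calcium limestone: 480.0 pbw
  Glass-grade sand: 369.7 pbw
Total batch = 1216 pbw; LOI loss = 215.9 pbw; yield = 82.25%

In-progress results appear, rounded to 4 significant figures, at each printed step. Each numeric step keeps full precision through the solve; each reported value sees exactly one rounding; the derived quantities are re-derived in exact precision (the three compositions, the yield, glass mass, LOI, the totals) from the weighed amounts for 1000 pbw of glass exactly as shown in question or answer.
Target oxide masses per 1000 pbw vitreous product:
  Al2O3: 0.1109% × 1000 = 1.109 pbw
  CaO: 44.09% × 1000 = 440.9 pbw
  SiO2: 55.80% × 1000 = 558.0 pbw
Sums-versus-targets review working from each reported weight, per the basis as stated (summed amounts equal target values net of answer rounding effects):
  Al2O3: 369.7·0.003000 = 1.109 pbw (target 1.109 pbw)
  CaO: 366.2·0.4777 + 480.0·0.5541 = 440.9 pbw (target 440.9 pbw)
  SiO2: 366.2·0.5192 + 369.7·0.9951 = 558.0 pbw (target 558.0 pbw)
Auditing the glass mass value: net batch after ignition = 1000 pbw (targets for the oxides total 1000 pbw; with the basis standing at 1000 pbw — deltas are rounding alone).
Adding the batch up: Σ batch = 1216 pbw; LOI loss = Σ batch·LOI = 215.9 pbw; yield, glass over the total, = 82.25%.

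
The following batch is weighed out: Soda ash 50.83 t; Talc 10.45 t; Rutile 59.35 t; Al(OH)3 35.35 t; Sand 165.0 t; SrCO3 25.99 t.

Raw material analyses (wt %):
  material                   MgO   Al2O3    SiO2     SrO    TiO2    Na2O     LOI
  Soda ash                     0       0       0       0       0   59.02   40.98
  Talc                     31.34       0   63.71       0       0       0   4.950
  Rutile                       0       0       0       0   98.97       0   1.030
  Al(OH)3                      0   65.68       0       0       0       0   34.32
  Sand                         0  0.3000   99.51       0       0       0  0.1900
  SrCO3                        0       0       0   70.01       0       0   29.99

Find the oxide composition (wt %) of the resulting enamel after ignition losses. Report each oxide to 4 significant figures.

The working math carries exact precision in all steps; working values are shown, with 4-significant-digit rounding, as written; a single rounding yields each reported result; the derived quantities (the totals, the six compositions, LOI, net glass mass, yield) are carried from the weighed amounts on 304.8 t of glass at full precision as set out in the problem or answer text.
Per-oxide mass from batch:
  MgO: 10.45·0.3134 = 3.275 t
  Al2O3: 35.35·0.6568 + 165.0·0.003000 = 23.71 t
  SiO2: 10.45·0.6371 + 165.0·0.9951 = 170.8 t
  SrO: 25.99·0.7001 = 18.20 t
  TiO2: 59.35·0.9897 = 58.74 t
  Na2O: 50.83·0.5902 = 30.00 t
LOI: 50.83·0.4098 + 10.45·0.04950 + 59.35·0.01030 + 35.35·0.3432 + 165.0·0.001900 + 25.99·0.2999 = 42.20 t
Glass = total batch minus LOI = 347.0 − 42.20 = 304.8 t (equal to the oxide-mass sum)
oxide / glass × 100 gives the wt %

Glass mass = 304.8 t (batch 347.0 − LOI 42.20).
Composition: MgO 1.075%, Al2O3 7.781%, SiO2 56.06%, SrO 5.970%, TiO2 19.27%, Na2O 9.843%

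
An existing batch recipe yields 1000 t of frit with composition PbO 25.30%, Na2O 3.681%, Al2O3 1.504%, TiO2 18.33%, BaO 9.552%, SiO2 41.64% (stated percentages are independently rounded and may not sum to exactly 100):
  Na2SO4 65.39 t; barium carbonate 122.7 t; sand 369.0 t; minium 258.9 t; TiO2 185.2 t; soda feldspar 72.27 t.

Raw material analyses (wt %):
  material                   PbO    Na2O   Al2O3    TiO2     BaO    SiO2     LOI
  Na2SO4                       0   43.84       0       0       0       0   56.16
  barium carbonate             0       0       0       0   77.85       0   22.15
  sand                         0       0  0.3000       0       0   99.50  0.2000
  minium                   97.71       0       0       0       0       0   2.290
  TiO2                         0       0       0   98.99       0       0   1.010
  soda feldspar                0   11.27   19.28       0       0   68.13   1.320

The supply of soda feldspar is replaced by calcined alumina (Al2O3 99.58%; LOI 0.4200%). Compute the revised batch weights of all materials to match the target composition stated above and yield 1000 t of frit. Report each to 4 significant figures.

Revised batch per 1000 t frit:
  Na2SO4: 83.96 t
  barium carbonate: 122.7 t
  sand: 418.5 t
  minium: 258.9 t
  TiO2: 185.2 t
  calcined alumina: 13.84 t
Total batch = 1083 t; LOI loss = 83.02 t

Each numeric step runs at full precision at each step; mid-chain values are shown rounded to 4 significant figures. A single rounding finalizes every reported result; all derived quantities (the yield, ignition loss, glass mass, the six compositions, the totals) are re-derived from the weighed amounts per 1000 t of glass at full precision as they appear in the problem or the answer.
Oxide-by-oxide targets in 1000 t frit:
  PbO: 25.30% × 1000 = 253.0 t
  Na2O: 3.681% × 1000 = 36.81 t
  Al2O3: 1.504% × 1000 = 15.04 t
  TiO2: 18.33% × 1000 = 183.3 t
  BaO: 9.552% × 1000 = 95.52 t
  SiO2: 41.64% × 1000 = 416.4 t
Mass-balance tally per oxide applying the batch weights above, on the stated basis (every target is met by its sum inside rounding margins):
  PbO: 258.9·0.9771 = 253.0 t (target 253.0 t)
  Na2O: 83.96·0.4384 = 36.81 t (target 36.81 t)
  Al2O3: 418.5·0.003000 + 13.84·0.9958 = 15.04 t (target 15.04 t)
  TiO2: 185.2·0.9899 = 183.3 t (target 183.3 t)
  BaO: 122.7·0.7785 = 95.52 t (target 95.52 t)
  SiO2: 418.5·0.9950 = 416.4 t (target 416.4 t)
Mass balance on the glass: batch Σ − ignition loss = 1000 t (oxide target masses add up to 1000 t; with the basis standing at 1000 t — differing by rounding only).
Adding the batch up: Σ batch = 1083 t; LOI removed, Σ of batch·LOI: 83.02 t; yield = glass ÷ total batch = 92.33%.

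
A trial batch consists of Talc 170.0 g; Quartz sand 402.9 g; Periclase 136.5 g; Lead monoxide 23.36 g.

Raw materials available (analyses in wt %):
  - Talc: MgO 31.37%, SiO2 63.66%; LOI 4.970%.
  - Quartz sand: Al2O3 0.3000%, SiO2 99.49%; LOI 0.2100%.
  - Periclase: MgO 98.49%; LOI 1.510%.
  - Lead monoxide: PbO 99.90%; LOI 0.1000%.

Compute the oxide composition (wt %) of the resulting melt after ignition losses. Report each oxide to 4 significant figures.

Glass mass = 721.4 g (batch 732.8 − LOI 11.38).
Composition: Al2O3 0.1676%, MgO 26.03%, SiO2 70.57%, PbO 3.235%

Exact precision is held in all steps; mid-chain values appear, with 4-significant-digit rounding, when written out — every reported result is rounded a single time; derived quantities, including yield, net glass mass, ignition loss, the four compositions, totals, are recomputed starting from the weights at 721.4 g of glass at exact precision, exactly as printed in the problem or answer text.
Delivered oxide masses:
  Al2O3: 402.9·0.003000 = 1.209 g
  MgO: 170.0·0.3137 + 136.5·0.9849 = 187.8 g
  SiO2: 170.0·0.6366 + 402.9·0.9949 = 509.1 g
  PbO: 23.36·0.9990 = 23.34 g
LOI: 170.0·0.04970 + 402.9·0.002100 + 136.5·0.01510 + 23.36·0.001000 = 11.38 g
Glass = total batch minus LOI = 732.8 − 11.38 = 721.4 g (matching Σ of the oxides)
oxide / glass × 100 gives the wt %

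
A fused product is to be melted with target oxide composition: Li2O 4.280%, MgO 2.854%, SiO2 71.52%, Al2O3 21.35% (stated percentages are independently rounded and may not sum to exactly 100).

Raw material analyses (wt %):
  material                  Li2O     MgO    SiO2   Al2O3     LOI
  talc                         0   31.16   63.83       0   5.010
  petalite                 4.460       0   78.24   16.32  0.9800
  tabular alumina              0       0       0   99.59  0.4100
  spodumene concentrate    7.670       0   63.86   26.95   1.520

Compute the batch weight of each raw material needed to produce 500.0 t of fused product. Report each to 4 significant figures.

Batch per 500.0 t fused product:
  talc: 45.80 t
  petalite: 365.4 t
  tabular alumina: 29.31 t
  spodumene concentrate: 66.55 t
Total batch = 507.1 t; LOI loss = 7.007 t; yield = 98.62%

The whole derivation maintains full precision at each step. Rounding to four significant figures governs every intermediate as printed — every reported value carries a single rounding; all derived quantities are re-derived from the batch weights on 500.0 t of glass at full float precision (totals, net glass mass, yield, ignition loss, four oxide percentages), precisely as stated by the question or the answer.
Oxide-by-oxide targets in 500.0 t fused product:
  Li2O: 4.280% × 500.0 = 21.40 t
  MgO: 2.854% × 500.0 = 14.27 t
  SiO2: 71.52% × 500.0 = 357.6 t
  Al2O3: 21.35% × 500.0 = 106.8 t
Verifying the oxide balance using the reported weights, per the basis as stated (sum by sum, the targets are met given rounding of the digits):
  Li2O: 365.4·0.04460 + 66.55·0.07670 = 21.40 t (target 21.40 t)
  MgO: 45.80·0.3116 = 14.27 t (target 14.27 t)
  SiO2: 45.80·0.6383 + 365.4·0.7824 + 66.55·0.6386 = 357.6 t (target 357.6 t)
  Al2O3: 365.4·0.1632 + 29.31·0.9959 + 66.55·0.2695 = 106.8 t (target 106.8 t)
Auditing the glass mass value: Σ batch − LOI loss = 500.1 t (the Σ of target masses is 500.0 t; basis as stated: 500.0 t — any gap is answer rounding).
Total batch = Σ batch = 507.1 t; ignition loss, Σ(batch × LOI) = 7.007 t; as yield: glass ÷ batch → 98.62%.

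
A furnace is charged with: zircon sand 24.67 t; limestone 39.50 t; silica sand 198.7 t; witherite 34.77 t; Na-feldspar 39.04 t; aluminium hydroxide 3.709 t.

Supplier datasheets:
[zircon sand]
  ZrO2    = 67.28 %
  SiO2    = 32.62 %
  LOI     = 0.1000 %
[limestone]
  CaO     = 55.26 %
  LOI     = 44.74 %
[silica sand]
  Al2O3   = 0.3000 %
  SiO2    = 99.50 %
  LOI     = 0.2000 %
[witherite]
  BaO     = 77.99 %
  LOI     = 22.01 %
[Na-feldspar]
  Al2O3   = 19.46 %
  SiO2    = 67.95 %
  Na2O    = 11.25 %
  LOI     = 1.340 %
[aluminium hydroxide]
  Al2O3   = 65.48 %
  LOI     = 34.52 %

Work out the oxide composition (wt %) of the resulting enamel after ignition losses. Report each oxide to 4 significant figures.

Glass mass = 312.8 t (batch 340.4 − LOI 27.55).
Composition: Al2O3 3.395%, ZrO2 5.306%, SiO2 74.25%, Na2O 1.404%, CaO 6.977%, BaO 8.668%

All arithmetic keeps full float precision in every operation. Working values are displayed with 4-significant-digit rounding when written out; every reported number is rounded just once; all derived quantities are computed in exact precision (totals, net glass mass, six oxide percentages, the yield, LOI) starting from the weights per 312.8 t of glass, as set out in question or answer.
Mass of each oxide from the mix:
  Al2O3: 198.7·0.003000 + 39.04·0.1946 + 3.709·0.6548 = 10.62 t
  ZrO2: 24.67·0.6728 = 16.60 t
  SiO2: 24.67·0.3262 + 198.7·0.9950 + 39.04·0.6795 = 232.3 t
  Na2O: 39.04·0.1125 = 4.392 t
  CaO: 39.50·0.5526 = 21.83 t
  BaO: 34.77·0.7799 = 27.12 t
LOI: 24.67·0.001000 + 39.50·0.4474 + 198.7·0.002000 + 34.77·0.2201 + 39.04·0.01340 + 3.709·0.3452 = 27.55 t
Glass mass = batch − LOI = 340.4 − 27.55 = 312.8 t (matching Σ of the oxides)
wt % = oxide mass / glass mass × 100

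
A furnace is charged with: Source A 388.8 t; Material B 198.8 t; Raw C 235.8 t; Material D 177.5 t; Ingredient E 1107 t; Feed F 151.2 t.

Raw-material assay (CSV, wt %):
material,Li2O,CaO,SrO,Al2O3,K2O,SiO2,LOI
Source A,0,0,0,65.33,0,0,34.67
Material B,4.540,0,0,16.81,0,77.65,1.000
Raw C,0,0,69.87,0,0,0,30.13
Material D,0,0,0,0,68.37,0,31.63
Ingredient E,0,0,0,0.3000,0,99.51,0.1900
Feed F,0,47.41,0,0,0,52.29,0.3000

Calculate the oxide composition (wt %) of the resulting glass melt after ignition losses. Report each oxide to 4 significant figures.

Glass mass = 1993 t (batch 2259 − LOI 266.5).
Composition: Li2O 0.4530%, CaO 3.598%, SrO 8.268%, Al2O3 14.59%, K2O 6.090%, SiO2 67.00%

Intermediates are printed (rounded to four significant digits) in the working. The whole derivation keeps full float precision all the way through; each reported figure undergoes a single rounding — the derived quantities (the six compositions, glass mass, LOI, totals, yield) are re-derived using the weight values at 1993 t of glass in full precision, as written in the question or the answer.
Oxide masses out of the charge:
  Li2O: 198.8·0.04540 = 9.026 t
  CaO: 151.2·0.4741 = 71.68 t
  SrO: 235.8·0.6987 = 164.8 t
  Al2O3: 388.8·0.6533 + 198.8·0.1681 + 1107·0.003000 = 290.7 t
  K2O: 177.5·0.6837 = 121.4 t
  SiO2: 198.8·0.7765 + 1107·0.9951 + 151.2·0.5229 = 1335 t
LOI: 388.8·0.3467 + 198.8·0.01000 + 235.8·0.3013 + 177.5·0.3163 + 1107·0.001900 + 151.2·0.003000 = 266.5 t
Glass mass = batch − LOI = 2259 − 266.5 = 1993 t (= the summed oxide contributions)
percent share: oxide ÷ glass, ×100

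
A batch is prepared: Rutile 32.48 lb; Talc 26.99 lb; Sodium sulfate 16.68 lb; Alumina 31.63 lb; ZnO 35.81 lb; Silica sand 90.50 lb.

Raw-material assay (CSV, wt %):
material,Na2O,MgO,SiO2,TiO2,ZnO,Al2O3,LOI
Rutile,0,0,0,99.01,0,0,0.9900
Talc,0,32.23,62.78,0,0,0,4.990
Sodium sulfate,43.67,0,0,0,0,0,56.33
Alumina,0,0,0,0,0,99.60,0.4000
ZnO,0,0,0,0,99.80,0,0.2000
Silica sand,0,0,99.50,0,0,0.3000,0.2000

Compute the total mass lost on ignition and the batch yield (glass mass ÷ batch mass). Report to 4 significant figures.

LOI loss = 11.44 lb; glass = 222.6 lb; yield = 95.11%

Rounding to four significant digits applies to each mid-chain value as displayed; each numeric step runs at full precision through the solve; each reported value receives exactly one rounding — derived quantities are rebuilt at full precision (the six compositions, yield, glass mass, totals, ignition loss) starting from the weights at 222.6 lb of glass precisely as stated by either problem or answer.
Per-material ignition loss:
  Rutile: 32.48 × 0.009900 = 0.3216 lb
  Talc: 26.99 × 0.04990 = 1.347 lb
  Sodium sulfate: 16.68 × 0.5633 = 9.396 lb
  Alumina: 31.63 × 0.004000 = 0.1265 lb
  ZnO: 35.81 × 0.002000 = 0.07162 lb
  Silica sand: 90.50 × 0.002000 = 0.1810 lb
Total LOI = 11.44 lb
Glass = batch − LOI = 234.1 − 11.44 = 222.6 lb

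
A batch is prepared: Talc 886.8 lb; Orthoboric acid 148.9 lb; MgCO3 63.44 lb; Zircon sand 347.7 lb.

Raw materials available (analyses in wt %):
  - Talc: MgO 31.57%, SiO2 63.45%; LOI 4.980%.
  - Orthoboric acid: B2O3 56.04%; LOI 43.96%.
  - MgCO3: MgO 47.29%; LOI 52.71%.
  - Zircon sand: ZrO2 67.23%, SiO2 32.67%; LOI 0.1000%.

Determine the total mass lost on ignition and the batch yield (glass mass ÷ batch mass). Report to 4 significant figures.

LOI loss = 143.4 lb; glass = 1303 lb; yield = 90.09%

Values along the way appear, rounded to 4 significant digits, in the printout. All arithmetic holds exact precision throughout — every reported figure receives exactly one rounding — the derived quantities are re-derived using the weight values for 1303 lb of glass in full float precision (the yield, net glass mass, four oxide percentages, totals, LOI), as written in problem or answer.
LOI of each material in turn:
  Talc: 886.8 × 0.04980 = 44.16 lb
  Orthoboric acid: 148.9 × 0.4396 = 65.46 lb
  MgCO3: 63.44 × 0.5271 = 33.44 lb
  Zircon sand: 347.7 × 0.001000 = 0.3477 lb
Total LOI = 143.4 lb
Glass = batch − LOI = 1447 − 143.4 = 1303 lb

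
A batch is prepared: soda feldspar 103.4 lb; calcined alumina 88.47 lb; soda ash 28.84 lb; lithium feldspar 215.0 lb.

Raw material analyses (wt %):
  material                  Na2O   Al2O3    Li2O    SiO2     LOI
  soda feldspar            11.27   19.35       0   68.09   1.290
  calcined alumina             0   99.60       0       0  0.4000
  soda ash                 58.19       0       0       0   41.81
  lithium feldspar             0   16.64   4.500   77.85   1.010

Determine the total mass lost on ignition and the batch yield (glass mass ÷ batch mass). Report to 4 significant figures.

Every computation carries exact precision end to end. Mid-chain values are shown, rounded to four significant figures, across the worked steps. Each reported figure sees exactly one rounding. Derived quantities (the yield, the four compositions, net glass mass, LOI, the totals) are re-derived in full float precision from the weighed amounts per 419.8 lb of glass as quoted within the problem or the answer.
Each material's LOI contribution:
  soda feldspar: 103.4 × 0.01290 = 1.334 lb
  calcined alumina: 88.47 × 0.004000 = 0.3539 lb
  soda ash: 28.84 × 0.4181 = 12.06 lb
  lithium feldspar: 215.0 × 0.01010 = 2.171 lb
Total LOI = 15.92 lb
Glass = batch − LOI = 435.7 − 15.92 = 419.8 lb

LOI loss = 15.92 lb; glass = 419.8 lb; yield = 96.35%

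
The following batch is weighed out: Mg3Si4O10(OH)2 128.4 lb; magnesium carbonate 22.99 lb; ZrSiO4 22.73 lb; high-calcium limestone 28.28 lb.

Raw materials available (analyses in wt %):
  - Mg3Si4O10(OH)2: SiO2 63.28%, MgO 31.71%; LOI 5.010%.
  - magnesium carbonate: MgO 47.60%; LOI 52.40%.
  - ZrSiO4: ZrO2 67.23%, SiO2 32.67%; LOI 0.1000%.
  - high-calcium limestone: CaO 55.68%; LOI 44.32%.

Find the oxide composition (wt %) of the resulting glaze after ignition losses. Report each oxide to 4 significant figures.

Working values appear, with 4-significant-digit rounding, in the printout; the whole derivation holds full precision throughout; exactly one rounding lands on every reported figure — the derived quantities, including net glass mass, LOI, four oxide percentages, totals, yield, are computed starting from the weights on 171.4 lb of glass at full float precision precisely as stated by the problem or the answer.
Oxide masses out of the charge:
  ZrO2: 22.73·0.6723 = 15.28 lb
  SiO2: 128.4·0.6328 + 22.73·0.3267 = 88.68 lb
  CaO: 28.28·0.5568 = 15.75 lb
  MgO: 128.4·0.3171 + 22.99·0.4760 = 51.66 lb
LOI: 128.4·0.05010 + 22.99·0.5240 + 22.73·0.001000 + 28.28·0.4432 = 31.04 lb
batch − LOI leaves glass = 202.4 − 31.04 = 171.4 lb (= the summed oxide contributions)
wt % = oxide mass / glass mass × 100

Glass mass = 171.4 lb (batch 202.4 − LOI 31.04).
Composition: ZrO2 8.917%, SiO2 51.75%, CaO 9.189%, MgO 30.15%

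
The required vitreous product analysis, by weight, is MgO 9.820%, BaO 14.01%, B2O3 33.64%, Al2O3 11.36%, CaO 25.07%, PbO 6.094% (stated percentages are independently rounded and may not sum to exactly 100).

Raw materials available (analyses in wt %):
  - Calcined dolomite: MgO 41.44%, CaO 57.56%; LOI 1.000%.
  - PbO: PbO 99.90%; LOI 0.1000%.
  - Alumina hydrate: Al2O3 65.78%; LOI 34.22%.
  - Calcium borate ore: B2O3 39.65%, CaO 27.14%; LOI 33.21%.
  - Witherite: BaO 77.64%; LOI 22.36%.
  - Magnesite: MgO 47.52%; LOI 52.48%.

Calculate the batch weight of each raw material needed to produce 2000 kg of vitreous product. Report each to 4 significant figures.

All arithmetic holds full precision in every operation; mid-chain values are rounded to four significant digits wherever printed; every reported figure sees exactly one rounding — the derived quantities, which include glass mass, yield, six oxide percentages, ignition loss, totals, are carried at full float precision, as quoted within the question or the answer, from the weighed amounts on 2000 kg of glass.
Per-oxide target masses for 2000 kg vitreous product:
  MgO: 9.820% × 2000 = 196.4 kg
  BaO: 14.01% × 2000 = 280.2 kg
  B2O3: 33.64% × 2000 = 672.8 kg
  Al2O3: 11.36% × 2000 = 227.2 kg
  CaO: 25.07% × 2000 = 501.4 kg
  PbO: 6.094% × 2000 = 121.9 kg
Checking each oxide sum with the batch weights as given, against the basis in use (every target is met by its sum inside rounding margins):
  MgO: 71.01·0.4144 + 351.4·0.4752 = 196.4 kg (target 196.4 kg)
  BaO: 360.9·0.7764 = 280.2 kg (target 280.2 kg)
  B2O3: 1697·0.3965 = 672.9 kg (target 672.8 kg)
  Al2O3: 345.4·0.6578 = 227.2 kg (target 227.2 kg)
  CaO: 71.01·0.5756 + 1697·0.2714 = 501.4 kg (target 501.4 kg)
  PbO: 122.0·0.9990 = 121.9 kg (target 121.9 kg)
Auditing the glass mass value: whole batch net of LOI = 2000 kg (oxide target masses add up to 2000 kg; the stated basis being 2000 kg — gaps are rounding artifacts).
Batch total: Σ batch = 2948 kg; the LOI term Σ batch·LOI equals 947.7 kg; as yield: glass ÷ batch → 67.85%.

Batch per 2000 kg vitreous product:
  Calcined dolomite: 71.01 kg
  PbO: 122.0 kg
  Alumina hydrate: 345.4 kg
  Calcium borate ore: 1697 kg
  Witherite: 360.9 kg
  Magnesite: 351.4 kg
Total batch = 2948 kg; LOI loss = 947.7 kg; yield = 67.85%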